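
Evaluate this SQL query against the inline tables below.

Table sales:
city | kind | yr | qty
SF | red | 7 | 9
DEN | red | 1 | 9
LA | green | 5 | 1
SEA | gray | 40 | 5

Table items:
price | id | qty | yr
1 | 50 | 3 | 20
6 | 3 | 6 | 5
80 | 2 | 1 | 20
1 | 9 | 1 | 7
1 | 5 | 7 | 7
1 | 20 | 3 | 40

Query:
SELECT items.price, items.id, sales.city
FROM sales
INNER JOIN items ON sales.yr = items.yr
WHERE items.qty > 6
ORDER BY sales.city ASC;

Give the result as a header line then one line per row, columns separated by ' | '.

== RESULT ==
items.price | items.id | sales.city
1 | 5 | SF

Derivation:
After JOIN items (4 rows):
sales.city | sales.kind | sales.yr | sales.qty | items.price | items.id | items.qty | items.yr
SF | red | 7 | 9 | 1 | 9 | 1 | 7
SF | red | 7 | 9 | 1 | 5 | 7 | 7
LA | green | 5 | 1 | 6 | 3 | 6 | 5
SEA | gray | 40 | 5 | 1 | 20 | 3 | 40
After WHERE (1 rows):
sales.city | sales.kind | sales.yr | sales.qty | items.price | items.id | items.qty | items.yr
SF | red | 7 | 9 | 1 | 5 | 7 | 7
After SELECT (1 rows):
items.price | items.id | sales.city
1 | 5 | SF
After ORDER BY (1 rows):
items.price | items.id | sales.city
1 | 5 | SF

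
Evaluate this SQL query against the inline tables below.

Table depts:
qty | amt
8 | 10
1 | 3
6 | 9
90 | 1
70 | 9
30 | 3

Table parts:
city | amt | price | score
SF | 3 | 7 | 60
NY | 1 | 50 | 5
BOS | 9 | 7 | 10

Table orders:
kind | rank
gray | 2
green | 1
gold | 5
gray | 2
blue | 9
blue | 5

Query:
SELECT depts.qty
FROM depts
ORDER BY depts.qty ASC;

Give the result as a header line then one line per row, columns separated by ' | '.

After SELECT (6 rows):
depts.qty
8
1
6
90
70
30
After ORDER BY (6 rows):
depts.qty
1
6
8
30
70
90

== RESULT ==
depts.qty
1
6
8
30
70
90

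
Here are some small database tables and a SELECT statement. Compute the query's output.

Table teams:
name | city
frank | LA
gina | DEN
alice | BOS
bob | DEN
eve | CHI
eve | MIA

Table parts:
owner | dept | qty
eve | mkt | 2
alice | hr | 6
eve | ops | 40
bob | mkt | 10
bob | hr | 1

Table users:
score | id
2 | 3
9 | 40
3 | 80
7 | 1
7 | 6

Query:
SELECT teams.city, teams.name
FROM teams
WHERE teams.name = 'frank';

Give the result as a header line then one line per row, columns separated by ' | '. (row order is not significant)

After WHERE (1 rows):
teams.name | teams.city
frank | LA
After SELECT (1 rows):
teams.city | teams.name
LA | frank

== RESULT ==
teams.city | teams.name
LA | frank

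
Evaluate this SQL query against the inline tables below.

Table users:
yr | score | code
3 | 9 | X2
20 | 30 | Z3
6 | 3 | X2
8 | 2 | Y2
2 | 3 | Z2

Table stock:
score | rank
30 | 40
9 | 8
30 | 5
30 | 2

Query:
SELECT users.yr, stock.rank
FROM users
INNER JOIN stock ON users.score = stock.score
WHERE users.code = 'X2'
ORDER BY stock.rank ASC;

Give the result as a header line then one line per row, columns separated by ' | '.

After JOIN stock (4 rows):
users.yr | users.score | users.code | stock.score | stock.rank
3 | 9 | X2 | 9 | 8
20 | 30 | Z3 | 30 | 40
20 | 30 | Z3 | 30 | 5
20 | 30 | Z3 | 30 | 2
After WHERE (1 rows):
users.yr | users.score | users.code | stock.score | stock.rank
3 | 9 | X2 | 9 | 8
After SELECT (1 rows):
users.yr | stock.rank
3 | 8
After ORDER BY (1 rows):
users.yr | stock.rank
3 | 8

== RESULT ==
users.yr | stock.rank
3 | 8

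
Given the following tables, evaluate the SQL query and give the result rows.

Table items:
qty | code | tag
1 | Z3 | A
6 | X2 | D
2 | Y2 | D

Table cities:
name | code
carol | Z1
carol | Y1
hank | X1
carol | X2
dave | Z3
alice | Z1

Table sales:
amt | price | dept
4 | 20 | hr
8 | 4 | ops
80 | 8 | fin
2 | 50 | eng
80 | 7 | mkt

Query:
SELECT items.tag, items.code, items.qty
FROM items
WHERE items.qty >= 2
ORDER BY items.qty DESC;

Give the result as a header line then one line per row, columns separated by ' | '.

After WHERE (2 rows):
items.qty | items.code | items.tag
6 | X2 | D
2 | Y2 | D
After SELECT (2 rows):
items.tag | items.code | items.qty
D | X2 | 6
D | Y2 | 2
After ORDER BY (2 rows):
items.tag | items.code | items.qty
D | X2 | 6
D | Y2 | 2

== RESULT ==
items.tag | items.code | items.qty
D | X2 | 6
D | Y2 | 2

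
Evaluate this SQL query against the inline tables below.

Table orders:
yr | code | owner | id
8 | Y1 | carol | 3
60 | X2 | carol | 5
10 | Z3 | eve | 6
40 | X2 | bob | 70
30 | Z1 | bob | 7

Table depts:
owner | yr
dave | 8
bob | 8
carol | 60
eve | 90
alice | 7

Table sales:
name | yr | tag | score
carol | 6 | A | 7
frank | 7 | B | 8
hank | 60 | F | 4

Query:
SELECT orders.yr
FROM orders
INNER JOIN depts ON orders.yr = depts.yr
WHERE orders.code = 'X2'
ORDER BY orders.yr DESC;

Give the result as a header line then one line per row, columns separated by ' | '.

After JOIN depts (3 rows):
orders.yr | orders.code | orders.owner | orders.id | depts.owner | depts.yr
8 | Y1 | carol | 3 | dave | 8
8 | Y1 | carol | 3 | bob | 8
60 | X2 | carol | 5 | carol | 60
After WHERE (1 rows):
orders.yr | orders.code | orders.owner | orders.id | depts.owner | depts.yr
60 | X2 | carol | 5 | carol | 60
After SELECT (1 rows):
orders.yr
60
After ORDER BY (1 rows):
orders.yr
60

== RESULT ==
orders.yr
60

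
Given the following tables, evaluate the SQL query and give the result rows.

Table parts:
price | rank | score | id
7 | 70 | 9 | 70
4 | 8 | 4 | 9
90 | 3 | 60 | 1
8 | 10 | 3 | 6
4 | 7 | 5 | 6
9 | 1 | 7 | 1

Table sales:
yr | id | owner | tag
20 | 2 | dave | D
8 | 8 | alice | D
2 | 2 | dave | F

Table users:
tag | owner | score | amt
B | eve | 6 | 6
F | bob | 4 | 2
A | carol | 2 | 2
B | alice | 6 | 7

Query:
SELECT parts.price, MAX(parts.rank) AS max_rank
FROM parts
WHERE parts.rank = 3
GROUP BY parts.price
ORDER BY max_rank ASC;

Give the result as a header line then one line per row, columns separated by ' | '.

After WHERE (1 rows):
parts.price | parts.rank | parts.score | parts.id
90 | 3 | 60 | 1
After GROUP BY (1 rows):
parts.price | max_rank
90 | 3
After ORDER BY (1 rows):
parts.price | max_rank
90 | 3

== RESULT ==
parts.price | max_rank
90 | 3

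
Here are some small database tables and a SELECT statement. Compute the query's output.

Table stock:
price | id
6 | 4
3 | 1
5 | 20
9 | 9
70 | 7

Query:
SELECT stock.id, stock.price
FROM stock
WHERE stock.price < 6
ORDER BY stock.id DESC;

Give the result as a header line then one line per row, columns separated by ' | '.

After WHERE (2 rows):
stock.price | stock.id
3 | 1
5 | 20
After SELECT (2 rows):
stock.id | stock.price
1 | 3
20 | 5
After ORDER BY (2 rows):
stock.id | stock.price
20 | 5
1 | 3

== RESULT ==
stock.id | stock.price
20 | 5
1 | 3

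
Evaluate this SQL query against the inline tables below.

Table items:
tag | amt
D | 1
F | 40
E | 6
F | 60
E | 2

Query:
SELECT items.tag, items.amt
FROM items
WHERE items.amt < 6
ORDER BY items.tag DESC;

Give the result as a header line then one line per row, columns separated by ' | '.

After WHERE (2 rows):
items.tag | items.amt
D | 1
E | 2
After SELECT (2 rows):
items.tag | items.amt
D | 1
E | 2
After ORDER BY (2 rows):
items.tag | items.amt
E | 2
D | 1

== RESULT ==
items.tag | items.amt
E | 2
D | 1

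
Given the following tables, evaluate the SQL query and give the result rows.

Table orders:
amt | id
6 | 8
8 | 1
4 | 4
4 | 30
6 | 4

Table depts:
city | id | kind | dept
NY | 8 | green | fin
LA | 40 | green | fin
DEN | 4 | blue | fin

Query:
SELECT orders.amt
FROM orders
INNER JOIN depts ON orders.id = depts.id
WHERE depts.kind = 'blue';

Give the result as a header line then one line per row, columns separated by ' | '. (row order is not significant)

== RESULT ==
orders.amt
4
6

Derivation:
After JOIN depts (3 rows):
orders.amt | orders.id | depts.city | depts.id | depts.kind | depts.dept
6 | 8 | NY | 8 | green | fin
4 | 4 | DEN | 4 | blue | fin
6 | 4 | DEN | 4 | blue | fin
After WHERE (2 rows):
orders.amt | orders.id | depts.city | depts.id | depts.kind | depts.dept
4 | 4 | DEN | 4 | blue | fin
6 | 4 | DEN | 4 | blue | fin
After SELECT (2 rows):
orders.amt
4
6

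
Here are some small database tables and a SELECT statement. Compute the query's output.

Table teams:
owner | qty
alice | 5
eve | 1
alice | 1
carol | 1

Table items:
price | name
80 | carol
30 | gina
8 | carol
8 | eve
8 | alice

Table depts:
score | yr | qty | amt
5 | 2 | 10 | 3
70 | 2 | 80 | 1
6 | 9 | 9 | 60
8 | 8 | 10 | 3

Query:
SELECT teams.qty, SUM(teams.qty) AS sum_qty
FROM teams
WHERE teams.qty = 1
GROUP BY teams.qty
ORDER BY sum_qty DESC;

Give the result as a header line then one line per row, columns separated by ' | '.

== RESULT ==
teams.qty | sum_qty
1 | 3

Derivation:
After WHERE (3 rows):
teams.owner | teams.qty
eve | 1
alice | 1
carol | 1
After GROUP BY (1 rows):
teams.qty | sum_qty
1 | 3
After ORDER BY (1 rows):
teams.qty | sum_qty
1 | 3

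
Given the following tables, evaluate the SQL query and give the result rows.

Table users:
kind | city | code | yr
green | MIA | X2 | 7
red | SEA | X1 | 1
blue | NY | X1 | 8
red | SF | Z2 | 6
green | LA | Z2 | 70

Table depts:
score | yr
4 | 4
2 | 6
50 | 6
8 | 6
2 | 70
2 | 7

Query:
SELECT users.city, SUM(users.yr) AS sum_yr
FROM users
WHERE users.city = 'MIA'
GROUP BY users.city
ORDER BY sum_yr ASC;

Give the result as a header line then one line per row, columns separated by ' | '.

After WHERE (1 rows):
users.kind | users.city | users.code | users.yr
green | MIA | X2 | 7
After GROUP BY (1 rows):
users.city | sum_yr
MIA | 7
After ORDER BY (1 rows):
users.city | sum_yr
MIA | 7

== RESULT ==
users.city | sum_yr
MIA | 7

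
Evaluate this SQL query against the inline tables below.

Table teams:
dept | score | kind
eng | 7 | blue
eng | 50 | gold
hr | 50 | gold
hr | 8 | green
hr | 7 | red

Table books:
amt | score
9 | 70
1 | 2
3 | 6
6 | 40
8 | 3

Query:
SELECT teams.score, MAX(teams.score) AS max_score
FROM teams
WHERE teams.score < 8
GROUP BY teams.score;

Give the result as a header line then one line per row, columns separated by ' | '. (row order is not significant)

== RESULT ==
teams.score | max_score
7 | 7

Derivation:
After WHERE (2 rows):
teams.dept | teams.score | teams.kind
eng | 7 | blue
hr | 7 | red
After GROUP BY (1 rows):
teams.score | max_score
7 | 7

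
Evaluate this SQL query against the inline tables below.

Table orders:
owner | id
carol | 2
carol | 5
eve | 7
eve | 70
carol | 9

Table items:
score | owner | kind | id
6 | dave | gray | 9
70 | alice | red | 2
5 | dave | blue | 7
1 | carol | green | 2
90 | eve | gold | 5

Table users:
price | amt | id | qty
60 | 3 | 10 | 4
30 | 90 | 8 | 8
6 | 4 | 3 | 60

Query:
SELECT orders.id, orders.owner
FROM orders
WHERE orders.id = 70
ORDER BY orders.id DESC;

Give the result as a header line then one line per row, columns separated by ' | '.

After WHERE (1 rows):
orders.owner | orders.id
eve | 70
After SELECT (1 rows):
orders.id | orders.owner
70 | eve
After ORDER BY (1 rows):
orders.id | orders.owner
70 | eve

== RESULT ==
orders.id | orders.owner
70 | eve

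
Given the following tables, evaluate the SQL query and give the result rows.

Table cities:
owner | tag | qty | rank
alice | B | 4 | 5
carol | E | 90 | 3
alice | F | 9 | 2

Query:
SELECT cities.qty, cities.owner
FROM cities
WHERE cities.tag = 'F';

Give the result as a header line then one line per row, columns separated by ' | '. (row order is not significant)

After WHERE (1 rows):
cities.owner | cities.tag | cities.qty | cities.rank
alice | F | 9 | 2
After SELECT (1 rows):
cities.qty | cities.owner
9 | alice

== RESULT ==
cities.qty | cities.owner
9 | alice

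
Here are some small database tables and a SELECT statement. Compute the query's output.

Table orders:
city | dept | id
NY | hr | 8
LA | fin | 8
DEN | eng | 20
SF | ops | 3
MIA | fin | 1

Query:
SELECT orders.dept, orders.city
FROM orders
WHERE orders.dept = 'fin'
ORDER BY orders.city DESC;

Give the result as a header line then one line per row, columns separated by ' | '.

After WHERE (2 rows):
orders.city | orders.dept | orders.id
LA | fin | 8
MIA | fin | 1
After SELECT (2 rows):
orders.dept | orders.city
fin | LA
fin | MIA
After ORDER BY (2 rows):
orders.dept | orders.city
fin | MIA
fin | LA

== RESULT ==
orders.dept | orders.city
fin | MIA
fin | LA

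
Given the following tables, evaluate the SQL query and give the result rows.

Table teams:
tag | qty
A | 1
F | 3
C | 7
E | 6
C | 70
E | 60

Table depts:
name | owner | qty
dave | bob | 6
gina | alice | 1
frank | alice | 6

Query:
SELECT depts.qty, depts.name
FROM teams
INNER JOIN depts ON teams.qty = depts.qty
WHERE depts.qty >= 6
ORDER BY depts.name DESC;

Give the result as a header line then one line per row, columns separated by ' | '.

== RESULT ==
depts.qty | depts.name
6 | frank
6 | dave

Derivation:
After JOIN depts (3 rows):
teams.tag | teams.qty | depts.name | depts.owner | depts.qty
A | 1 | gina | alice | 1
E | 6 | dave | bob | 6
E | 6 | frank | alice | 6
After WHERE (2 rows):
teams.tag | teams.qty | depts.name | depts.owner | depts.qty
E | 6 | dave | bob | 6
E | 6 | frank | alice | 6
After SELECT (2 rows):
depts.qty | depts.name
6 | dave
6 | frank
After ORDER BY (2 rows):
depts.qty | depts.name
6 | frank
6 | dave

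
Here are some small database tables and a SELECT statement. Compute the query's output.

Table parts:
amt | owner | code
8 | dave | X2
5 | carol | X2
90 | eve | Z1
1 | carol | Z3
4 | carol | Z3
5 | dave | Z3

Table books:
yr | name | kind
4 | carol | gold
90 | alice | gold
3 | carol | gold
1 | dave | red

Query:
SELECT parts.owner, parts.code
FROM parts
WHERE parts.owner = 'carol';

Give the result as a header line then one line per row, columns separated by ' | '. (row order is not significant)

== RESULT ==
parts.owner | parts.code
carol | X2
carol | Z3
carol | Z3

Derivation:
After WHERE (3 rows):
parts.amt | parts.owner | parts.code
5 | carol | X2
1 | carol | Z3
4 | carol | Z3
After SELECT (3 rows):
parts.owner | parts.code
carol | X2
carol | Z3
carol | Z3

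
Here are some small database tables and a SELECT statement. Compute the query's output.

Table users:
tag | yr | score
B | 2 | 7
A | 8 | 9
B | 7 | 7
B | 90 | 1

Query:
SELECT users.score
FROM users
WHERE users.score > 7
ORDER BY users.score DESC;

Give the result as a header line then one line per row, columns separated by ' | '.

== RESULT ==
users.score
9

Derivation:
After WHERE (1 rows):
users.tag | users.yr | users.score
A | 8 | 9
After SELECT (1 rows):
users.score
9
After ORDER BY (1 rows):
users.score
9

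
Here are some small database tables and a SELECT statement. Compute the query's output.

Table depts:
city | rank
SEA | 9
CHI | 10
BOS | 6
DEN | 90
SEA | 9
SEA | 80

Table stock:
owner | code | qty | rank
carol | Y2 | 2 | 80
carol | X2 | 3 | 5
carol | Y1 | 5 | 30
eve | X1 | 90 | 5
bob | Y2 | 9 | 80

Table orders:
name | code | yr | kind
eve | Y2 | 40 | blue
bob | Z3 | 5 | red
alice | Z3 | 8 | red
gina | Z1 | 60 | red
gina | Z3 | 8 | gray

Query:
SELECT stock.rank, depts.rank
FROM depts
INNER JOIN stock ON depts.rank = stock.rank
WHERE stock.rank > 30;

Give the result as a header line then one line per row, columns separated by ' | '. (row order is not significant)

After JOIN stock (2 rows):
depts.city | depts.rank | stock.owner | stock.code | stock.qty | stock.rank
SEA | 80 | carol | Y2 | 2 | 80
SEA | 80 | bob | Y2 | 9 | 80
After WHERE (2 rows):
depts.city | depts.rank | stock.owner | stock.code | stock.qty | stock.rank
SEA | 80 | carol | Y2 | 2 | 80
SEA | 80 | bob | Y2 | 9 | 80
After SELECT (2 rows):
stock.rank | depts.rank
80 | 80
80 | 80

== RESULT ==
stock.rank | depts.rank
80 | 80
80 | 80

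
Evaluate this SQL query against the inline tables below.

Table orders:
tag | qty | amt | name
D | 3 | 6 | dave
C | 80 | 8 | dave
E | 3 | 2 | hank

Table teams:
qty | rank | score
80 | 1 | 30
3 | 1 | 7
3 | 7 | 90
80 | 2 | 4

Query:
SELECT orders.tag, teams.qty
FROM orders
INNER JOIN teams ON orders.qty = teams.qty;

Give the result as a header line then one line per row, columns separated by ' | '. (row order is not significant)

== RESULT ==
orders.tag | teams.qty
D | 3
D | 3
C | 80
C | 80
E | 3
E | 3

Derivation:
After JOIN teams (6 rows):
orders.tag | orders.qty | orders.amt | orders.name | teams.qty | teams.rank | teams.score
D | 3 | 6 | dave | 3 | 1 | 7
D | 3 | 6 | dave | 3 | 7 | 90
C | 80 | 8 | dave | 80 | 1 | 30
C | 80 | 8 | dave | 80 | 2 | 4
E | 3 | 2 | hank | 3 | 1 | 7
E | 3 | 2 | hank | 3 | 7 | 90
After SELECT (6 rows):
orders.tag | teams.qty
D | 3
D | 3
C | 80
C | 80
E | 3
E | 3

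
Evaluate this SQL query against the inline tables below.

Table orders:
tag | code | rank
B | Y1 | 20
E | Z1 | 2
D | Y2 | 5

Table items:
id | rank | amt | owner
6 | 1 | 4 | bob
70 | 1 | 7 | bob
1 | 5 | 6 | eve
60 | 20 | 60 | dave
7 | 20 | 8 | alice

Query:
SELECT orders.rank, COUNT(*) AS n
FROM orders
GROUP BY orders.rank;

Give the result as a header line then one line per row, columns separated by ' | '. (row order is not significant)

After GROUP BY (3 rows):
orders.rank | n
20 | 1
2 | 1
5 | 1

== RESULT ==
orders.rank | n
20 | 1
2 | 1
5 | 1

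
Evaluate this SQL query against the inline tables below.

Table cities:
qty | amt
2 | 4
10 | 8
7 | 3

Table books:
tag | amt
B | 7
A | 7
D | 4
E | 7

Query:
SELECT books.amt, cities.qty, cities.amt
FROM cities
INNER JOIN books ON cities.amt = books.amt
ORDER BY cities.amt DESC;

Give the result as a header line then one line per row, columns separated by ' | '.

== RESULT ==
books.amt | cities.qty | cities.amt
4 | 2 | 4

Derivation:
After JOIN books (1 rows):
cities.qty | cities.amt | books.tag | books.amt
2 | 4 | D | 4
After SELECT (1 rows):
books.amt | cities.qty | cities.amt
4 | 2 | 4
After ORDER BY (1 rows):
books.amt | cities.qty | cities.amt
4 | 2 | 4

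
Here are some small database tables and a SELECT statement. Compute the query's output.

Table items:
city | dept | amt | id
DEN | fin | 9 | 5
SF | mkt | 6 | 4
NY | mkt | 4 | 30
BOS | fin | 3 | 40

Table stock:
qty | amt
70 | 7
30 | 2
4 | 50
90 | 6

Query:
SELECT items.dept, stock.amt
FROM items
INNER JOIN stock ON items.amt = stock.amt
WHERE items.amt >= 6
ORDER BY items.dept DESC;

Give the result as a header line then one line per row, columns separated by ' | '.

== RESULT ==
items.dept | stock.amt
mkt | 6

Derivation:
After JOIN stock (1 rows):
items.city | items.dept | items.amt | items.id | stock.qty | stock.amt
SF | mkt | 6 | 4 | 90 | 6
After WHERE (1 rows):
items.city | items.dept | items.amt | items.id | stock.qty | stock.amt
SF | mkt | 6 | 4 | 90 | 6
After SELECT (1 rows):
items.dept | stock.amt
mkt | 6
After ORDER BY (1 rows):
items.dept | stock.amt
mkt | 6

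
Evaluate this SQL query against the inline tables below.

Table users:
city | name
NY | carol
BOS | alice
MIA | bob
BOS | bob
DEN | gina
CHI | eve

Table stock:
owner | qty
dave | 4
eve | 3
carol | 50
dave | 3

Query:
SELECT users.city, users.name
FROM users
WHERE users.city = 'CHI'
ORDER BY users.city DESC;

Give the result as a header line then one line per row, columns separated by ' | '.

After WHERE (1 rows):
users.city | users.name
CHI | eve
After SELECT (1 rows):
users.city | users.name
CHI | eve
After ORDER BY (1 rows):
users.city | users.name
CHI | eve

== RESULT ==
users.city | users.name
CHI | eve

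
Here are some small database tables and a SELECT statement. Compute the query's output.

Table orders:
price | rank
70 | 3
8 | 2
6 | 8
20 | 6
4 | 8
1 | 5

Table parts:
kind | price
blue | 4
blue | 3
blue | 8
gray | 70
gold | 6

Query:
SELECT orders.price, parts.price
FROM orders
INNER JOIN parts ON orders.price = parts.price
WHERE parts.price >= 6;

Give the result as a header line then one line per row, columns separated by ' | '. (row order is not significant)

== RESULT ==
orders.price | parts.price
70 | 70
8 | 8
6 | 6

Derivation:
After JOIN parts (4 rows):
orders.price | orders.rank | parts.kind | parts.price
70 | 3 | gray | 70
8 | 2 | blue | 8
6 | 8 | gold | 6
4 | 8 | blue | 4
After WHERE (3 rows):
orders.price | orders.rank | parts.kind | parts.price
70 | 3 | gray | 70
8 | 2 | blue | 8
6 | 8 | gold | 6
After SELECT (3 rows):
orders.price | parts.price
70 | 70
8 | 8
6 | 6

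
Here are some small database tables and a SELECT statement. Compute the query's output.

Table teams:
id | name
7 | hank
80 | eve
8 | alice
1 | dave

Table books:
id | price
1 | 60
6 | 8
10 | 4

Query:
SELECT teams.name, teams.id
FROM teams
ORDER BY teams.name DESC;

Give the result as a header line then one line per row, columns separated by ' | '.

After SELECT (4 rows):
teams.name | teams.id
hank | 7
eve | 80
alice | 8
dave | 1
After ORDER BY (4 rows):
teams.name | teams.id
hank | 7
eve | 80
dave | 1
alice | 8

== RESULT ==
teams.name | teams.id
hank | 7
eve | 80
dave | 1
alice | 8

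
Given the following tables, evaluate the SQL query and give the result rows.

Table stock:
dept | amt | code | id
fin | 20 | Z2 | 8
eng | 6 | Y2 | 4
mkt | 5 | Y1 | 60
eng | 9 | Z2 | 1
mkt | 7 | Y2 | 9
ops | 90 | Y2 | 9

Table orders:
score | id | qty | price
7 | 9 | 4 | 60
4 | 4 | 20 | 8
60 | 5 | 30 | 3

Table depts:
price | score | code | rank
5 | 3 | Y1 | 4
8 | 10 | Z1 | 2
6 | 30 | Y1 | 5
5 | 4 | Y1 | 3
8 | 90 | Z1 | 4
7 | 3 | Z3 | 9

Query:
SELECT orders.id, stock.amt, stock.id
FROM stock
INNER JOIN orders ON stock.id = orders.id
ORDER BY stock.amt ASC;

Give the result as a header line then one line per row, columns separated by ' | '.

After JOIN orders (3 rows):
stock.dept | stock.amt | stock.code | stock.id | orders.score | orders.id | orders.qty | orders.price
eng | 6 | Y2 | 4 | 4 | 4 | 20 | 8
mkt | 7 | Y2 | 9 | 7 | 9 | 4 | 60
ops | 90 | Y2 | 9 | 7 | 9 | 4 | 60
After SELECT (3 rows):
orders.id | stock.amt | stock.id
4 | 6 | 4
9 | 7 | 9
9 | 90 | 9
After ORDER BY (3 rows):
orders.id | stock.amt | stock.id
4 | 6 | 4
9 | 7 | 9
9 | 90 | 9

== RESULT ==
orders.id | stock.amt | stock.id
4 | 6 | 4
9 | 7 | 9
9 | 90 | 9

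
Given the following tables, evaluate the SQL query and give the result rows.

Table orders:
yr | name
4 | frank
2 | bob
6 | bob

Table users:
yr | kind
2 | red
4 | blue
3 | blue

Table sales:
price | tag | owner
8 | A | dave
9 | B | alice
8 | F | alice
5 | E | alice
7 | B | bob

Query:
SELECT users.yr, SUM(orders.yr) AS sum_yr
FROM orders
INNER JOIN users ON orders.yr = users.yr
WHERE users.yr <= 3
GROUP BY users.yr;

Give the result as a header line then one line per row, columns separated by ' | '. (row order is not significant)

After JOIN users (2 rows):
orders.yr | orders.name | users.yr | users.kind
4 | frank | 4 | blue
2 | bob | 2 | red
After WHERE (1 rows):
orders.yr | orders.name | users.yr | users.kind
2 | bob | 2 | red
After GROUP BY (1 rows):
users.yr | sum_yr
2 | 2

== RESULT ==
users.yr | sum_yr
2 | 2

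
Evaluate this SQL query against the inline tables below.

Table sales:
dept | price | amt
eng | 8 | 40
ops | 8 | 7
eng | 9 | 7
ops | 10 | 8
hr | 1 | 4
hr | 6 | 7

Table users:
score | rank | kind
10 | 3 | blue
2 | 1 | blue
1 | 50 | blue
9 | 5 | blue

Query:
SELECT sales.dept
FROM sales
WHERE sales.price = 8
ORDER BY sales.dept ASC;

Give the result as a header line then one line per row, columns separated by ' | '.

After WHERE (2 rows):
sales.dept | sales.price | sales.amt
eng | 8 | 40
ops | 8 | 7
After SELECT (2 rows):
sales.dept
eng
ops
After ORDER BY (2 rows):
sales.dept
eng
ops

== RESULT ==
sales.dept
eng
ops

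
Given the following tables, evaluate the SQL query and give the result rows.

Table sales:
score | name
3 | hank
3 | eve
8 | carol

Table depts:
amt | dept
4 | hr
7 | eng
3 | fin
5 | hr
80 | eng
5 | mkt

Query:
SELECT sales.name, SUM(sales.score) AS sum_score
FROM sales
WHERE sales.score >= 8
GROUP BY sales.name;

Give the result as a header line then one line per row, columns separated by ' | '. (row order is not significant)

== RESULT ==
sales.name | sum_score
carol | 8

Derivation:
After WHERE (1 rows):
sales.score | sales.name
8 | carol
After GROUP BY (1 rows):
sales.name | sum_score
carol | 8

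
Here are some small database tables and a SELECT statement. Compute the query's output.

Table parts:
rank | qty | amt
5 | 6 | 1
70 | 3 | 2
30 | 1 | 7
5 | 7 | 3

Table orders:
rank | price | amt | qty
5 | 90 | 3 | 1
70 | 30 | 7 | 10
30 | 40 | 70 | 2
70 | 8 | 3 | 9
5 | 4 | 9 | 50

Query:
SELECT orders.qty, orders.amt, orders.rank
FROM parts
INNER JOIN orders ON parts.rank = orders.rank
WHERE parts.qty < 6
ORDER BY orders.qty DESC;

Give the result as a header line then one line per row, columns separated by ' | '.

== RESULT ==
orders.qty | orders.amt | orders.rank
10 | 7 | 70
9 | 3 | 70
2 | 70 | 30

Derivation:
After JOIN orders (7 rows):
parts.rank | parts.qty | parts.amt | orders.rank | orders.price | orders.amt | orders.qty
5 | 6 | 1 | 5 | 90 | 3 | 1
5 | 6 | 1 | 5 | 4 | 9 | 50
70 | 3 | 2 | 70 | 30 | 7 | 10
70 | 3 | 2 | 70 | 8 | 3 | 9
30 | 1 | 7 | 30 | 40 | 70 | 2
5 | 7 | 3 | 5 | 90 | 3 | 1
5 | 7 | 3 | 5 | 4 | 9 | 50
After WHERE (3 rows):
parts.rank | parts.qty | parts.amt | orders.rank | orders.price | orders.amt | orders.qty
70 | 3 | 2 | 70 | 30 | 7 | 10
70 | 3 | 2 | 70 | 8 | 3 | 9
30 | 1 | 7 | 30 | 40 | 70 | 2
After SELECT (3 rows):
orders.qty | orders.amt | orders.rank
10 | 7 | 70
9 | 3 | 70
2 | 70 | 30
After ORDER BY (3 rows):
orders.qty | orders.amt | orders.rank
10 | 7 | 70
9 | 3 | 70
2 | 70 | 30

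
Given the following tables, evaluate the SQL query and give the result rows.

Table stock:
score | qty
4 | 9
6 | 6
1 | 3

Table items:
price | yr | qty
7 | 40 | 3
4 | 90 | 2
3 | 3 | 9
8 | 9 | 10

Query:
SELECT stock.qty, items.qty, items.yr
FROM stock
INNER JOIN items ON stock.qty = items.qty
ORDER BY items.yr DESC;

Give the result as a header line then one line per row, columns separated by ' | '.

After JOIN items (2 rows):
stock.score | stock.qty | items.price | items.yr | items.qty
4 | 9 | 3 | 3 | 9
1 | 3 | 7 | 40 | 3
After SELECT (2 rows):
stock.qty | items.qty | items.yr
9 | 9 | 3
3 | 3 | 40
After ORDER BY (2 rows):
stock.qty | items.qty | items.yr
3 | 3 | 40
9 | 9 | 3

== RESULT ==
stock.qty | items.qty | items.yr
3 | 3 | 40
9 | 9 | 3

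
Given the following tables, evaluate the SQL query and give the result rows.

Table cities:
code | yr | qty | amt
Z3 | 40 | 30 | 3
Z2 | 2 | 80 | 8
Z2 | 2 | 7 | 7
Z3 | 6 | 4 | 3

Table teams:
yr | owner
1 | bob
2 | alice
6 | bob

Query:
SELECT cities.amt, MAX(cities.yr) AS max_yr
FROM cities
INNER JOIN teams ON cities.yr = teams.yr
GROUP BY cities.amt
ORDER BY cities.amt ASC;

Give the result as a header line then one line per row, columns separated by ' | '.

== RESULT ==
cities.amt | max_yr
3 | 6
7 | 2
8 | 2

Derivation:
After JOIN teams (3 rows):
cities.code | cities.yr | cities.qty | cities.amt | teams.yr | teams.owner
Z2 | 2 | 80 | 8 | 2 | alice
Z2 | 2 | 7 | 7 | 2 | alice
Z3 | 6 | 4 | 3 | 6 | bob
After GROUP BY (3 rows):
cities.amt | max_yr
8 | 2
7 | 2
3 | 6
After ORDER BY (3 rows):
cities.amt | max_yr
3 | 6
7 | 2
8 | 2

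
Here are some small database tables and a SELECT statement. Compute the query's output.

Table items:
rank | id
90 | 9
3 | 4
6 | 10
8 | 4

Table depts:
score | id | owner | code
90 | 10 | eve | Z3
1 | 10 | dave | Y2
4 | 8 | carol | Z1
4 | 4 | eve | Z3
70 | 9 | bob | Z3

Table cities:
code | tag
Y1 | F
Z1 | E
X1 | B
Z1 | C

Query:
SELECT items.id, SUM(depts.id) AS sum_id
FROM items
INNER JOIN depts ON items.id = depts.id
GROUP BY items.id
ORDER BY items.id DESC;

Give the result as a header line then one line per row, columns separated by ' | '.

After JOIN depts (5 rows):
items.rank | items.id | depts.score | depts.id | depts.owner | depts.code
90 | 9 | 70 | 9 | bob | Z3
3 | 4 | 4 | 4 | eve | Z3
6 | 10 | 90 | 10 | eve | Z3
6 | 10 | 1 | 10 | dave | Y2
8 | 4 | 4 | 4 | eve | Z3
After GROUP BY (3 rows):
items.id | sum_id
9 | 9
4 | 8
10 | 20
After ORDER BY (3 rows):
items.id | sum_id
10 | 20
9 | 9
4 | 8

== RESULT ==
items.id | sum_id
10 | 20
9 | 9
4 | 8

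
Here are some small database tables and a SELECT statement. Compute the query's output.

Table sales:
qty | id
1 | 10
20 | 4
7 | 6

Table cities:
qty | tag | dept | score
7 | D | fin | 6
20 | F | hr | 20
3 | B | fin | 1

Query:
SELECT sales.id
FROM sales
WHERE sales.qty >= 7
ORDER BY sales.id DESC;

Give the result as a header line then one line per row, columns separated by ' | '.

== RESULT ==
sales.id
6
4

Derivation:
After WHERE (2 rows):
sales.qty | sales.id
20 | 4
7 | 6
After SELECT (2 rows):
sales.id
4
6
After ORDER BY (2 rows):
sales.id
6
4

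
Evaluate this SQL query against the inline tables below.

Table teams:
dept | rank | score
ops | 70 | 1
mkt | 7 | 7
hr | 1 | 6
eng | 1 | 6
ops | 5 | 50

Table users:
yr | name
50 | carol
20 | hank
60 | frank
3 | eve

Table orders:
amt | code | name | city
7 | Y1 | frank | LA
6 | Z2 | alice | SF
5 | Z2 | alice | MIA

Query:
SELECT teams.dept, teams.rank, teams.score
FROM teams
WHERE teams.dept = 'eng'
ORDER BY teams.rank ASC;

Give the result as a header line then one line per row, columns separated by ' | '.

== RESULT ==
teams.dept | teams.rank | teams.score
eng | 1 | 6

Derivation:
After WHERE (1 rows):
teams.dept | teams.rank | teams.score
eng | 1 | 6
After SELECT (1 rows):
teams.dept | teams.rank | teams.score
eng | 1 | 6
After ORDER BY (1 rows):
teams.dept | teams.rank | teams.score
eng | 1 | 6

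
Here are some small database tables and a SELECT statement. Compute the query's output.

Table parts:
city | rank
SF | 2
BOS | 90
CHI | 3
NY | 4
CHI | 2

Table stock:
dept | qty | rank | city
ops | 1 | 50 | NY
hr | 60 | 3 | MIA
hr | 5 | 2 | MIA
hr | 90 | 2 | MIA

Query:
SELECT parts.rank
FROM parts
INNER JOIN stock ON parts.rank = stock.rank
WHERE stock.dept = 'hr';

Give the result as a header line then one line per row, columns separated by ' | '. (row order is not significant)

== RESULT ==
parts.rank
2
2
3
2
2

Derivation:
After JOIN stock (5 rows):
parts.city | parts.rank | stock.dept | stock.qty | stock.rank | stock.city
SF | 2 | hr | 5 | 2 | MIA
SF | 2 | hr | 90 | 2 | MIA
CHI | 3 | hr | 60 | 3 | MIA
CHI | 2 | hr | 5 | 2 | MIA
CHI | 2 | hr | 90 | 2 | MIA
After WHERE (5 rows):
parts.city | parts.rank | stock.dept | stock.qty | stock.rank | stock.city
SF | 2 | hr | 5 | 2 | MIA
SF | 2 | hr | 90 | 2 | MIA
CHI | 3 | hr | 60 | 3 | MIA
CHI | 2 | hr | 5 | 2 | MIA
CHI | 2 | hr | 90 | 2 | MIA
After SELECT (5 rows):
parts.rank
2
2
3
2
2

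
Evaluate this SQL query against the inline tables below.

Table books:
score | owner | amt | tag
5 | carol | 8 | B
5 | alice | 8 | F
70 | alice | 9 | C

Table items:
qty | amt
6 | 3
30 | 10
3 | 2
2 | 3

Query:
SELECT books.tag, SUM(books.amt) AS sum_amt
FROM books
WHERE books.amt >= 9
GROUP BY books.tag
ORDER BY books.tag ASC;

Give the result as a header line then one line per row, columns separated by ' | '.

== RESULT ==
books.tag | sum_amt
C | 9

Derivation:
After WHERE (1 rows):
books.score | books.owner | books.amt | books.tag
70 | alice | 9 | C
After GROUP BY (1 rows):
books.tag | sum_amt
C | 9
After ORDER BY (1 rows):
books.tag | sum_amt
C | 9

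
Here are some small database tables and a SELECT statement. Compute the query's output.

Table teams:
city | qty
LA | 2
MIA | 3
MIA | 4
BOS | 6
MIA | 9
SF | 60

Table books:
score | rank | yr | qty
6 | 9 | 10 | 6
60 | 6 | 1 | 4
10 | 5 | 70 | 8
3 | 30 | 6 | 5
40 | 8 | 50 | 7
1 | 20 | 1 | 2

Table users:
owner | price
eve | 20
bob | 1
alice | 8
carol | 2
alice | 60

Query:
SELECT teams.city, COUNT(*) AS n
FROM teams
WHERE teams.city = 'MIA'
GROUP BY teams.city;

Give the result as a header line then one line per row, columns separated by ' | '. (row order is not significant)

== RESULT ==
teams.city | n
MIA | 3

Derivation:
After WHERE (3 rows):
teams.city | teams.qty
MIA | 3
MIA | 4
MIA | 9
After GROUP BY (1 rows):
teams.city | n
MIA | 3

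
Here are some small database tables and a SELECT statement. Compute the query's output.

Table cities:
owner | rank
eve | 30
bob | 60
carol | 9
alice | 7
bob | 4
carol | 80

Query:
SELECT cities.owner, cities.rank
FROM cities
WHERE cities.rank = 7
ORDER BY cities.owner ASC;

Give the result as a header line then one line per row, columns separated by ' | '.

== RESULT ==
cities.owner | cities.rank
alice | 7

Derivation:
After WHERE (1 rows):
cities.owner | cities.rank
alice | 7
After SELECT (1 rows):
cities.owner | cities.rank
alice | 7
After ORDER BY (1 rows):
cities.owner | cities.rank
alice | 7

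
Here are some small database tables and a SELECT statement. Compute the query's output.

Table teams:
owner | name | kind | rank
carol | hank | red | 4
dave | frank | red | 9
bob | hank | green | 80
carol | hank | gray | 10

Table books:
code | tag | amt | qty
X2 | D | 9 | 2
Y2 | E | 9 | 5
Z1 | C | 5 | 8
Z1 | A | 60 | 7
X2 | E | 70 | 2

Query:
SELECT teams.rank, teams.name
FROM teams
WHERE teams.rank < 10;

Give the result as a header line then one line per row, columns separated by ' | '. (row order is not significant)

After WHERE (2 rows):
teams.owner | teams.name | teams.kind | teams.rank
carol | hank | red | 4
dave | frank | red | 9
After SELECT (2 rows):
teams.rank | teams.name
4 | hank
9 | frank

== RESULT ==
teams.rank | teams.name
4 | hank
9 | frank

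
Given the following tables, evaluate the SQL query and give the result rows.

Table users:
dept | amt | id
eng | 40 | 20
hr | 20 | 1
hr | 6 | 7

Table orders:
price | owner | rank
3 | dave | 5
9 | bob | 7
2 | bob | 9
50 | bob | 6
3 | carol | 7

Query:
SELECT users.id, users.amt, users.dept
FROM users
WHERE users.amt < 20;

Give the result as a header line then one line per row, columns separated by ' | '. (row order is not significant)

After WHERE (1 rows):
users.dept | users.amt | users.id
hr | 6 | 7
After SELECT (1 rows):
users.id | users.amt | users.dept
7 | 6 | hr

== RESULT ==
users.id | users.amt | users.dept
7 | 6 | hr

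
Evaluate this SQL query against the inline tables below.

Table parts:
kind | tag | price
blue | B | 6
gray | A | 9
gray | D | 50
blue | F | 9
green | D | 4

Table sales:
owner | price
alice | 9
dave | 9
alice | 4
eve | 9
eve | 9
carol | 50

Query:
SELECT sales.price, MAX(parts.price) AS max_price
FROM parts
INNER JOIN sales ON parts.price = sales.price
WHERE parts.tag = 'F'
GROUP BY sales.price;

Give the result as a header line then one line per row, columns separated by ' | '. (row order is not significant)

After JOIN sales (10 rows):
parts.kind | parts.tag | parts.price | sales.owner | sales.price
gray | A | 9 | alice | 9
gray | A | 9 | dave | 9
gray | A | 9 | eve | 9
gray | A | 9 | eve | 9
gray | D | 50 | carol | 50
blue | F | 9 | alice | 9
blue | F | 9 | dave | 9
blue | F | 9 | eve | 9
blue | F | 9 | eve | 9
green | D | 4 | alice | 4
After WHERE (4 rows):
parts.kind | parts.tag | parts.price | sales.owner | sales.price
blue | F | 9 | alice | 9
blue | F | 9 | dave | 9
blue | F | 9 | eve | 9
blue | F | 9 | eve | 9
After GROUP BY (1 rows):
sales.price | max_price
9 | 9

== RESULT ==
sales.price | max_price
9 | 9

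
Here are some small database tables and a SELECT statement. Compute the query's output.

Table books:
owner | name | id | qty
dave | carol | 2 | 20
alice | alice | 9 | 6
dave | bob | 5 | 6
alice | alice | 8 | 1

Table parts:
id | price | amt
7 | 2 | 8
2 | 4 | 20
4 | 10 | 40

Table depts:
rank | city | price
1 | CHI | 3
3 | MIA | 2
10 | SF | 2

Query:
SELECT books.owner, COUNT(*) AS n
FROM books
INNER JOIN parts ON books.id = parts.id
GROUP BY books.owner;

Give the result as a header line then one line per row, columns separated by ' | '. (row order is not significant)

After JOIN parts (1 rows):
books.owner | books.name | books.id | books.qty | parts.id | parts.price | parts.amt
dave | carol | 2 | 20 | 2 | 4 | 20
After GROUP BY (1 rows):
books.owner | n
dave | 1

== RESULT ==
books.owner | n
dave | 1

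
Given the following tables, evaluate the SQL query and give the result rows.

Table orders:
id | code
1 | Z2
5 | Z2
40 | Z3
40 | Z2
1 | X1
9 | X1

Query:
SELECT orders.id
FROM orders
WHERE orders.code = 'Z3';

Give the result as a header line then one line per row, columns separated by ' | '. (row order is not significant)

== RESULT ==
orders.id
40

Derivation:
After WHERE (1 rows):
orders.id | orders.code
40 | Z3
After SELECT (1 rows):
orders.id
40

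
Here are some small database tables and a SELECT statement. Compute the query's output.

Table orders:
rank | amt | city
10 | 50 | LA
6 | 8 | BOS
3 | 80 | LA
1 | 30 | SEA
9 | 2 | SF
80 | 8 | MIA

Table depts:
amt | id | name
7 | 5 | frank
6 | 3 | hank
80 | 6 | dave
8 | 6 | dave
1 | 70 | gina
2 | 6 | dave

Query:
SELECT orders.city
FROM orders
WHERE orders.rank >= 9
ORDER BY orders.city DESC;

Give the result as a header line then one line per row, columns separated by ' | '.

== RESULT ==
orders.city
SF
MIA
LA

Derivation:
After WHERE (3 rows):
orders.rank | orders.amt | orders.city
10 | 50 | LA
9 | 2 | SF
80 | 8 | MIA
After SELECT (3 rows):
orders.city
LA
SF
MIA
After ORDER BY (3 rows):
orders.city
SF
MIA
LA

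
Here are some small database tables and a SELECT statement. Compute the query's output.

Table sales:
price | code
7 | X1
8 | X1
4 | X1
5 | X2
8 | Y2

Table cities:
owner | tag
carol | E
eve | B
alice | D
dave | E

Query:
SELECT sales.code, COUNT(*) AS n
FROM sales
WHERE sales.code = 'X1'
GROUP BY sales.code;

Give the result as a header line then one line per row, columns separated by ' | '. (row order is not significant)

== RESULT ==
sales.code | n
X1 | 3

Derivation:
After WHERE (3 rows):
sales.price | sales.code
7 | X1
8 | X1
4 | X1
After GROUP BY (1 rows):
sales.code | n
X1 | 3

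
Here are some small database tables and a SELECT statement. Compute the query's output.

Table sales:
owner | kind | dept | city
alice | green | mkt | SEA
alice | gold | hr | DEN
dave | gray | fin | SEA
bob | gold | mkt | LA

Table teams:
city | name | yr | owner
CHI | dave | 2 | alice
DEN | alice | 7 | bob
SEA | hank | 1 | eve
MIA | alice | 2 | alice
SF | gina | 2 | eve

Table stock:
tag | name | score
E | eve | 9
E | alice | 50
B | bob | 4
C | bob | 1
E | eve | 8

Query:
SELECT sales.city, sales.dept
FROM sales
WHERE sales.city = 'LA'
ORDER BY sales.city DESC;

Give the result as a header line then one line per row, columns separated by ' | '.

After WHERE (1 rows):
sales.owner | sales.kind | sales.dept | sales.city
bob | gold | mkt | LA
After SELECT (1 rows):
sales.city | sales.dept
LA | mkt
After ORDER BY (1 rows):
sales.city | sales.dept
LA | mkt

== RESULT ==
sales.city | sales.dept
LA | mkt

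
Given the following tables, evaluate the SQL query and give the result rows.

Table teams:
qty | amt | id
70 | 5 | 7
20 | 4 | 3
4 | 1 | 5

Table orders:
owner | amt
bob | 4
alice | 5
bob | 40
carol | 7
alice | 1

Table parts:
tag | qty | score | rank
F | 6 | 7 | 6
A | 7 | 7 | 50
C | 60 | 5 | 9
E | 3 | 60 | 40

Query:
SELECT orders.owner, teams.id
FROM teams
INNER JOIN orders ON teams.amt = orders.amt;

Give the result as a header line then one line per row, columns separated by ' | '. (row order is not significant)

== RESULT ==
orders.owner | teams.id
alice | 7
bob | 3
alice | 5

Derivation:
After JOIN orders (3 rows):
teams.qty | teams.amt | teams.id | orders.owner | orders.amt
70 | 5 | 7 | alice | 5
20 | 4 | 3 | bob | 4
4 | 1 | 5 | alice | 1
After SELECT (3 rows):
orders.owner | teams.id
alice | 7
bob | 3
alice | 5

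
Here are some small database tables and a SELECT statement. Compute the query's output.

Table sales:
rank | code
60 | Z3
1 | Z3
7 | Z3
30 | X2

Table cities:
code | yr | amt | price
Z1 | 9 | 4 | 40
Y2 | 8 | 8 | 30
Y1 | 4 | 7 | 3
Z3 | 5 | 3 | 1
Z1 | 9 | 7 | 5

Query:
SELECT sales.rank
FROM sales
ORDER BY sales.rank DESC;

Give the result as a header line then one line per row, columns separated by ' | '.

After SELECT (4 rows):
sales.rank
60
1
7
30
After ORDER BY (4 rows):
sales.rank
60
30
7
1

== RESULT ==
sales.rank
60
30
7
1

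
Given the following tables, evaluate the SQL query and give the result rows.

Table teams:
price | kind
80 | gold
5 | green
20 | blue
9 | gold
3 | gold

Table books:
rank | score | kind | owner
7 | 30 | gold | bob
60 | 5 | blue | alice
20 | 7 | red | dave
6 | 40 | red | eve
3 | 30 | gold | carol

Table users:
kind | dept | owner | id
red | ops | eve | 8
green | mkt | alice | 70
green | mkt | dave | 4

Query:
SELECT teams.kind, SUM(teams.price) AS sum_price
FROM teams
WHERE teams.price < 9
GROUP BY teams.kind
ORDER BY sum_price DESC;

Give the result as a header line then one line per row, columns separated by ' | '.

After WHERE (2 rows):
teams.price | teams.kind
5 | green
3 | gold
After GROUP BY (2 rows):
teams.kind | sum_price
green | 5
gold | 3
After ORDER BY (2 rows):
teams.kind | sum_price
green | 5
gold | 3

== RESULT ==
teams.kind | sum_price
green | 5
gold | 3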